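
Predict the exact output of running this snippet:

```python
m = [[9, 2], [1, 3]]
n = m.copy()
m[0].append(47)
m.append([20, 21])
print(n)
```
[[9, 2, 47], [1, 3]]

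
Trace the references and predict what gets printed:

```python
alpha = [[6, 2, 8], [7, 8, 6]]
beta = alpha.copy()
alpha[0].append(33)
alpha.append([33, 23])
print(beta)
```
[[6, 2, 8, 33], [7, 8, 6]]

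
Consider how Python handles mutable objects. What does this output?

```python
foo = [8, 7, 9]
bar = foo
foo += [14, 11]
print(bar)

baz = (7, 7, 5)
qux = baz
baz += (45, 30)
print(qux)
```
[8, 7, 9, 14, 11]
(7, 7, 5)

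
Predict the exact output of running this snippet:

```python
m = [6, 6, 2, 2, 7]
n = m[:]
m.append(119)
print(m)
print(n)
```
[6, 6, 2, 2, 7, 119]
[6, 6, 2, 2, 7]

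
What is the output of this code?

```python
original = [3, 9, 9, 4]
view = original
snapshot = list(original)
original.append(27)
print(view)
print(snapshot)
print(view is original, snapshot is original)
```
[3, 9, 9, 4, 27]
[3, 9, 9, 4]
True False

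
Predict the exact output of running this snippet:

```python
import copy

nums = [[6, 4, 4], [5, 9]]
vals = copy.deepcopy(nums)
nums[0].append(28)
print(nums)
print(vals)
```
[[6, 4, 4, 28], [5, 9]]
[[6, 4, 4], [5, 9]]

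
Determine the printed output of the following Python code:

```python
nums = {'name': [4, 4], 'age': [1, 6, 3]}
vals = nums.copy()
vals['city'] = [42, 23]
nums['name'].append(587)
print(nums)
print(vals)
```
{'name': [4, 4, 587], 'age': [1, 6, 3]}
{'name': [4, 4, 587], 'age': [1, 6, 3], 'city': [42, 23]}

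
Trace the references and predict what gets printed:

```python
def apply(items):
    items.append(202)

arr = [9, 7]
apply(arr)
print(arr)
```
[9, 7, 202]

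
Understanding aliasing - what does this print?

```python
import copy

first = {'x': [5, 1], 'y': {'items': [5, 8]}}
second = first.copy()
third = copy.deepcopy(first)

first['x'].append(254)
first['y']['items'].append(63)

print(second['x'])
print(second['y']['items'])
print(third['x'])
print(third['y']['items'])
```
[5, 1, 254]
[5, 8, 63]
[5, 1]
[5, 8]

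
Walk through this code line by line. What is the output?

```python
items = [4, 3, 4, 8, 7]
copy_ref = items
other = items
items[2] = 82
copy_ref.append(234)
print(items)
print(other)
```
[4, 3, 82, 8, 7, 234]
[4, 3, 82, 8, 7, 234]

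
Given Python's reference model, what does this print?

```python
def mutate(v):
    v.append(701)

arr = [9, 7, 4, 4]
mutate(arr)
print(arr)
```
[9, 7, 4, 4, 701]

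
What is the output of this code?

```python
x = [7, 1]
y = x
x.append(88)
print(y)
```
[7, 1, 88]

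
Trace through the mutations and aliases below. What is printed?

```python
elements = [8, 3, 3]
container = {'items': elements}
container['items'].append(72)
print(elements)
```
[8, 3, 3, 72]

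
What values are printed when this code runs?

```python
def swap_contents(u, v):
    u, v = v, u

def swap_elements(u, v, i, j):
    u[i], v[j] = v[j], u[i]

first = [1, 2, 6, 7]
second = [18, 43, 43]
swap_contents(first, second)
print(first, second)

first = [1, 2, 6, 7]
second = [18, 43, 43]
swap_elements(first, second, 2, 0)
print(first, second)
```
[1, 2, 6, 7] [18, 43, 43]
[1, 2, 18, 7] [6, 43, 43]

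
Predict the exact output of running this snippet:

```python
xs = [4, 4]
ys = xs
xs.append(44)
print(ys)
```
[4, 4, 44]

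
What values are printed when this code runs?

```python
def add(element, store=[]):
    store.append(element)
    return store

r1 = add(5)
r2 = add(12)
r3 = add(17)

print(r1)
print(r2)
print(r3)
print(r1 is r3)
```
[5, 12, 17]
[5, 12, 17]
[5, 12, 17]
True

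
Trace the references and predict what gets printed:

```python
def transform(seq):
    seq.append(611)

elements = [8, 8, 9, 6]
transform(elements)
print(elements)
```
[8, 8, 9, 6, 611]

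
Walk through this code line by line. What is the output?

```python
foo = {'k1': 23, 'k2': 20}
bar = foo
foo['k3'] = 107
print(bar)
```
{'k1': 23, 'k2': 20, 'k3': 107}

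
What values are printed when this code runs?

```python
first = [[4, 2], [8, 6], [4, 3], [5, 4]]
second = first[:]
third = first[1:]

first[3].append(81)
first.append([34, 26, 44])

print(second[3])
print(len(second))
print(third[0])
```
[5, 4, 81]
4
[8, 6]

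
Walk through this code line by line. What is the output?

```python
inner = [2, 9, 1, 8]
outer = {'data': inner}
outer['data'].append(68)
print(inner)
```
[2, 9, 1, 8, 68]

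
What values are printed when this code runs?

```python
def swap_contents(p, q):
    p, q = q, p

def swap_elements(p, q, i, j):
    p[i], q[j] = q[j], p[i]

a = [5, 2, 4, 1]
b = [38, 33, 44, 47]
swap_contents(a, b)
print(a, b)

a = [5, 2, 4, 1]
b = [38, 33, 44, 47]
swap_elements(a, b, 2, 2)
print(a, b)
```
[5, 2, 4, 1] [38, 33, 44, 47]
[5, 2, 44, 1] [38, 33, 4, 47]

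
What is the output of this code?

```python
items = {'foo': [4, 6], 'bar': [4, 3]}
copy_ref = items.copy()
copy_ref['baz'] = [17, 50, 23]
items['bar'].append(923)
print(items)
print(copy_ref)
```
{'foo': [4, 6], 'bar': [4, 3, 923]}
{'foo': [4, 6], 'bar': [4, 3, 923], 'baz': [17, 50, 23]}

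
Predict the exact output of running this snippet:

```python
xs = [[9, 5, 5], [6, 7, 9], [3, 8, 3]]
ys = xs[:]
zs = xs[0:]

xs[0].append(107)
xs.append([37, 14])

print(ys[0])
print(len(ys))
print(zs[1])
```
[9, 5, 5, 107]
3
[6, 7, 9]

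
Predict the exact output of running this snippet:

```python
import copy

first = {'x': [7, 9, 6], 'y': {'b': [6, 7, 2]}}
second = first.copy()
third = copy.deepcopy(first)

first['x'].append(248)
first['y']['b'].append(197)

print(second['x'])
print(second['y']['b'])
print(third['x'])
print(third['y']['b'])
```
[7, 9, 6, 248]
[6, 7, 2, 197]
[7, 9, 6]
[6, 7, 2]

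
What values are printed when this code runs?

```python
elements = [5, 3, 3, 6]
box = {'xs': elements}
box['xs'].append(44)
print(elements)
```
[5, 3, 3, 6, 44]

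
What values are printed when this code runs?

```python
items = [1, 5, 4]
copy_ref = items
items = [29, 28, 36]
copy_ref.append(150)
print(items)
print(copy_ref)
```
[29, 28, 36]
[1, 5, 4, 150]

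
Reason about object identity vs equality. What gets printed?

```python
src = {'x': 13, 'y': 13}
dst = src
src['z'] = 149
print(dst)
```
{'x': 13, 'y': 13, 'z': 149}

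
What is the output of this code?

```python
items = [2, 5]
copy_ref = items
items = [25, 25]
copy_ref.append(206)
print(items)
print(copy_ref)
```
[25, 25]
[2, 5, 206]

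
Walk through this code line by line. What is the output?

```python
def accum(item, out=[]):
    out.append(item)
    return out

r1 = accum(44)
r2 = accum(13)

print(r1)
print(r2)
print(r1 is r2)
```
[44, 13]
[44, 13]
True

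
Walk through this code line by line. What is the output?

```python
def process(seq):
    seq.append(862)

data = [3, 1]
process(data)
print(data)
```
[3, 1, 862]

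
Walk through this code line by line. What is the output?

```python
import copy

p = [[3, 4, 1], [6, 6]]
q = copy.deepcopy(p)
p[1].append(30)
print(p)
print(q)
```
[[3, 4, 1], [6, 6, 30]]
[[3, 4, 1], [6, 6]]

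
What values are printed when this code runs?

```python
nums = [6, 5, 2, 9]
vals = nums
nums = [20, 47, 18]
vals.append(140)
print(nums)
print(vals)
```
[20, 47, 18]
[6, 5, 2, 9, 140]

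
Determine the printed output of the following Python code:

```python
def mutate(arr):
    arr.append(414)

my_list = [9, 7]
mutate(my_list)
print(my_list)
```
[9, 7, 414]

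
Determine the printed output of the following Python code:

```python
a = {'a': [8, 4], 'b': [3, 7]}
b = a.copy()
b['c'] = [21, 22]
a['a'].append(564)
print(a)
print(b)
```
{'a': [8, 4, 564], 'b': [3, 7]}
{'a': [8, 4, 564], 'b': [3, 7], 'c': [21, 22]}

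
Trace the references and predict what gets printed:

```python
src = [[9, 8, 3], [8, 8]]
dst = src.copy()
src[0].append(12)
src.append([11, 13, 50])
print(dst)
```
[[9, 8, 3, 12], [8, 8]]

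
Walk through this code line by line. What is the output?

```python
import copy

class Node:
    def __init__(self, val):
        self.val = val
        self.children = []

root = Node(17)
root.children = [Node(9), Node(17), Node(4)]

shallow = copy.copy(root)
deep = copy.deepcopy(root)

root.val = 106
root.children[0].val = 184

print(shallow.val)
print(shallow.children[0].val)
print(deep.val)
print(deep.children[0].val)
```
17
184
17
9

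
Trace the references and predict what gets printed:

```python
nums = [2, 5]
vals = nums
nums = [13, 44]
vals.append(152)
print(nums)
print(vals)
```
[13, 44]
[2, 5, 152]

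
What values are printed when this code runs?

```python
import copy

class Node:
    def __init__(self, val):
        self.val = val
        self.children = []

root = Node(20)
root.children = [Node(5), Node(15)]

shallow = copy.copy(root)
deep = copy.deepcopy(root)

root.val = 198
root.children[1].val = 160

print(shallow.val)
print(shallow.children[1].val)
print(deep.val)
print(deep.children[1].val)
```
20
160
20
15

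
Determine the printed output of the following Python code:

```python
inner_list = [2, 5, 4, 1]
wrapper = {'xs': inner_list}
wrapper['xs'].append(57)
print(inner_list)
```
[2, 5, 4, 1, 57]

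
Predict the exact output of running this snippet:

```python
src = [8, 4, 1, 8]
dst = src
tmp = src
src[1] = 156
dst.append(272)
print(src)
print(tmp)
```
[8, 156, 1, 8, 272]
[8, 156, 1, 8, 272]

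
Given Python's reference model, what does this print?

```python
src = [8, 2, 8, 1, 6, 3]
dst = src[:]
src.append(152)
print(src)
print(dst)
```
[8, 2, 8, 1, 6, 3, 152]
[8, 2, 8, 1, 6, 3]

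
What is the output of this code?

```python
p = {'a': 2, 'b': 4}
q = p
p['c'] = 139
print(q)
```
{'a': 2, 'b': 4, 'c': 139}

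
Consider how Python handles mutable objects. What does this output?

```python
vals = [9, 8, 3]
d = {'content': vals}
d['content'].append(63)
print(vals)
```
[9, 8, 3, 63]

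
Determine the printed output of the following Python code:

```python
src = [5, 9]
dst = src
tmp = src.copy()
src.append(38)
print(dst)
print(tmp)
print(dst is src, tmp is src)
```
[5, 9, 38]
[5, 9]
True False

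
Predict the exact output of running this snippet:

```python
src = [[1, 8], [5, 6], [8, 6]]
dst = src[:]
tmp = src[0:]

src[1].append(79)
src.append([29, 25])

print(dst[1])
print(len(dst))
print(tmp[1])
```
[5, 6, 79]
3
[5, 6, 79]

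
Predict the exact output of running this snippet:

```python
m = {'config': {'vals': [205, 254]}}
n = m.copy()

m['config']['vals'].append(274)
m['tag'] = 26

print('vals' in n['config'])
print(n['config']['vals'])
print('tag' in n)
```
True
[205, 254, 274]
False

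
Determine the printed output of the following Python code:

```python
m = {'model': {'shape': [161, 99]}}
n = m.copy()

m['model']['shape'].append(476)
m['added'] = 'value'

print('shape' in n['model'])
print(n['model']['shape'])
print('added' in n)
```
True
[161, 99, 476]
False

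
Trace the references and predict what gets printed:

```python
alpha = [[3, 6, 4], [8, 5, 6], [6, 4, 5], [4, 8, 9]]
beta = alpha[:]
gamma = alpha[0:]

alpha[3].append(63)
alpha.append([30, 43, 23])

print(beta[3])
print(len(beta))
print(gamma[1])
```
[4, 8, 9, 63]
4
[8, 5, 6]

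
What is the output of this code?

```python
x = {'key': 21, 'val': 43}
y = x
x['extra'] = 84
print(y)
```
{'key': 21, 'val': 43, 'extra': 84}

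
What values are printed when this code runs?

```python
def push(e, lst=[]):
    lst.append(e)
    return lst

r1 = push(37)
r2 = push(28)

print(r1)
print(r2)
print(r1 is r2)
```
[37, 28]
[37, 28]
True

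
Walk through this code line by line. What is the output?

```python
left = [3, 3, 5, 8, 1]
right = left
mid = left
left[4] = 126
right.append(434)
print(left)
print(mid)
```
[3, 3, 5, 8, 126, 434]
[3, 3, 5, 8, 126, 434]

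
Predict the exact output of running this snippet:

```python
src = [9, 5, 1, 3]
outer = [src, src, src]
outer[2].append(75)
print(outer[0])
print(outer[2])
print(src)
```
[9, 5, 1, 3, 75]
[9, 5, 1, 3, 75]
[9, 5, 1, 3, 75]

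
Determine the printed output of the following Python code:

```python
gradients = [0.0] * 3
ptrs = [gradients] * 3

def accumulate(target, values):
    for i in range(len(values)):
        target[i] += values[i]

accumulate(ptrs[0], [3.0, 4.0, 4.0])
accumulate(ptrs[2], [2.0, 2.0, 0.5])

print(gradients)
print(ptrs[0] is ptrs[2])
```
[5.0, 6.0, 4.5]
True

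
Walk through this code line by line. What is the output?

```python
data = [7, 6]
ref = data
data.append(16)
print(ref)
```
[7, 6, 16]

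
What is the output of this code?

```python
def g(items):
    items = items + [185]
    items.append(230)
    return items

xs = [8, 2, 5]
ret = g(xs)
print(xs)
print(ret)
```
[8, 2, 5]
[8, 2, 5, 185, 230]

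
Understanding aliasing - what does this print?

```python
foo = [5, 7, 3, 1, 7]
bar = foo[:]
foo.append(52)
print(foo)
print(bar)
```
[5, 7, 3, 1, 7, 52]
[5, 7, 3, 1, 7]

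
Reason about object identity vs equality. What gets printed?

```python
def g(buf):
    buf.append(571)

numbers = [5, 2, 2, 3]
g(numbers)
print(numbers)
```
[5, 2, 2, 3, 571]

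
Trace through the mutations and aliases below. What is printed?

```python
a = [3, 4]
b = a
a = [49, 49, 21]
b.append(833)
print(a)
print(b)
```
[49, 49, 21]
[3, 4, 833]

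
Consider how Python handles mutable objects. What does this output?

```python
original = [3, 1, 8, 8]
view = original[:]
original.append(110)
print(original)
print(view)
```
[3, 1, 8, 8, 110]
[3, 1, 8, 8]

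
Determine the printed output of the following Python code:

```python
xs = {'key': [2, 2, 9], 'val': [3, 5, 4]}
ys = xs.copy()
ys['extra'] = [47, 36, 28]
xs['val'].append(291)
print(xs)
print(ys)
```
{'key': [2, 2, 9], 'val': [3, 5, 4, 291]}
{'key': [2, 2, 9], 'val': [3, 5, 4, 291], 'extra': [47, 36, 28]}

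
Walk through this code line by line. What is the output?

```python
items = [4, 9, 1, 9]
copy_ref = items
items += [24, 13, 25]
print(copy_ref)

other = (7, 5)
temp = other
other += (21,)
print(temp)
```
[4, 9, 1, 9, 24, 13, 25]
(7, 5)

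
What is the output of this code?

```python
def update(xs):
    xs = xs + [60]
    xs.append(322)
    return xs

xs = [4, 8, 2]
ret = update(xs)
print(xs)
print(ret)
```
[4, 8, 2]
[4, 8, 2, 60, 322]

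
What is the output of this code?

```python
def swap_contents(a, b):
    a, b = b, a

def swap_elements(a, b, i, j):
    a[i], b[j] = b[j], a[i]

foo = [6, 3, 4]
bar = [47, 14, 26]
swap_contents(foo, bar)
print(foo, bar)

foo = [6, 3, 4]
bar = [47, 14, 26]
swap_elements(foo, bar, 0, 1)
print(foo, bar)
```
[6, 3, 4] [47, 14, 26]
[14, 3, 4] [47, 6, 26]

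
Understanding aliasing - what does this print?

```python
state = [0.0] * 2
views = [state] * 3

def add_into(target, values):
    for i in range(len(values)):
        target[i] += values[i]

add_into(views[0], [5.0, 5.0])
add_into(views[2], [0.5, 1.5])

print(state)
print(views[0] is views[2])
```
[5.5, 6.5]
True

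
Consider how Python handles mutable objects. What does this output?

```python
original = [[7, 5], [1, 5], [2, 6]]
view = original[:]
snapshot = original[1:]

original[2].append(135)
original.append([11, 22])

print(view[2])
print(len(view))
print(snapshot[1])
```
[2, 6, 135]
3
[2, 6, 135]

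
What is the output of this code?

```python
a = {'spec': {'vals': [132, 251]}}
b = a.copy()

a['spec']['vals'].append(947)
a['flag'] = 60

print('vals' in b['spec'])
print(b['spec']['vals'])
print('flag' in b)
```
True
[132, 251, 947]
False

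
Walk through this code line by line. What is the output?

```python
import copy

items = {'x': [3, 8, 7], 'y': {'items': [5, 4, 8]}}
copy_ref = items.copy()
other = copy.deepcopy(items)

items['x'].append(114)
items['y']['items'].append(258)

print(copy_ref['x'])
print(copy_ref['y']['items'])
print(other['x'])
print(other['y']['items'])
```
[3, 8, 7, 114]
[5, 4, 8, 258]
[3, 8, 7]
[5, 4, 8]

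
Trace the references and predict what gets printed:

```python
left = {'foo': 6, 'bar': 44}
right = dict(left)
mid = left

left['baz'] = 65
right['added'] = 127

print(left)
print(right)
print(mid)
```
{'foo': 6, 'bar': 44, 'baz': 65}
{'foo': 6, 'bar': 44, 'added': 127}
{'foo': 6, 'bar': 44, 'baz': 65}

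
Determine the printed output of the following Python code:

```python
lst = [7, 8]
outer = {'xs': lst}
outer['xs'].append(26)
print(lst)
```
[7, 8, 26]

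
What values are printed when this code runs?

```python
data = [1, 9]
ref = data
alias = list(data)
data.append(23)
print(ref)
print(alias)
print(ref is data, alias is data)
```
[1, 9, 23]
[1, 9]
True False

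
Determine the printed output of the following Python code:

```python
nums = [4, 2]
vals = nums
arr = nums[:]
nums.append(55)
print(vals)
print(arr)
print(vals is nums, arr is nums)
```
[4, 2, 55]
[4, 2]
True False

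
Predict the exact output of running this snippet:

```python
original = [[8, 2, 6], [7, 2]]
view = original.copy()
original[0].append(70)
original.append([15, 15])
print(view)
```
[[8, 2, 6, 70], [7, 2]]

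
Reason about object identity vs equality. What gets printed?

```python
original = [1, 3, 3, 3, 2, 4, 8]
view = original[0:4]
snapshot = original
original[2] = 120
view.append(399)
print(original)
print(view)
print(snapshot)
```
[1, 3, 120, 3, 2, 4, 8]
[1, 3, 3, 3, 399]
[1, 3, 120, 3, 2, 4, 8]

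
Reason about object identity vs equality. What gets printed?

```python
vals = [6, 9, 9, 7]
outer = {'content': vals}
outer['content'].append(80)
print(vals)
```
[6, 9, 9, 7, 80]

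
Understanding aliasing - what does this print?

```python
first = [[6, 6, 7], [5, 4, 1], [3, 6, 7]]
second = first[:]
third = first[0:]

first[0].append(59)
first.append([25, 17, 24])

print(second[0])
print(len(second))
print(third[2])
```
[6, 6, 7, 59]
3
[3, 6, 7]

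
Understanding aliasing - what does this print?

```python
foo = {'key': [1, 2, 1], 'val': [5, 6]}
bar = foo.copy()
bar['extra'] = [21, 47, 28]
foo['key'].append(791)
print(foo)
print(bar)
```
{'key': [1, 2, 1, 791], 'val': [5, 6]}
{'key': [1, 2, 1, 791], 'val': [5, 6], 'extra': [21, 47, 28]}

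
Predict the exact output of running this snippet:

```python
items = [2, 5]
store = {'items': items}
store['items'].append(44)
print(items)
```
[2, 5, 44]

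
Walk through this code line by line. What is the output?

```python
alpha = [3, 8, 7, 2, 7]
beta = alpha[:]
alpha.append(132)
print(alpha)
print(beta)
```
[3, 8, 7, 2, 7, 132]
[3, 8, 7, 2, 7]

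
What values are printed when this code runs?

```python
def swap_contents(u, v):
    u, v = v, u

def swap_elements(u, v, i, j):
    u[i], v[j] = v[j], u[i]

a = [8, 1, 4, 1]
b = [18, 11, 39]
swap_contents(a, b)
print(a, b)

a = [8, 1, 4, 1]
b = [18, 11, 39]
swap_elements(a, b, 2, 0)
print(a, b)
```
[8, 1, 4, 1] [18, 11, 39]
[8, 1, 18, 1] [4, 11, 39]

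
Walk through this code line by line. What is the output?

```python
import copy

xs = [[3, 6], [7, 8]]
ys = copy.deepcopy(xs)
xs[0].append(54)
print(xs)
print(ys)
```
[[3, 6, 54], [7, 8]]
[[3, 6], [7, 8]]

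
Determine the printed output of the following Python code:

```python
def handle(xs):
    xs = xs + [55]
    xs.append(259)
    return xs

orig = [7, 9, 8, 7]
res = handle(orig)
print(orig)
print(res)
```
[7, 9, 8, 7]
[7, 9, 8, 7, 55, 259]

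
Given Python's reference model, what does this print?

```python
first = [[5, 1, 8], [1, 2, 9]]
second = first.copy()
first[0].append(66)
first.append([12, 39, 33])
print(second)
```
[[5, 1, 8, 66], [1, 2, 9]]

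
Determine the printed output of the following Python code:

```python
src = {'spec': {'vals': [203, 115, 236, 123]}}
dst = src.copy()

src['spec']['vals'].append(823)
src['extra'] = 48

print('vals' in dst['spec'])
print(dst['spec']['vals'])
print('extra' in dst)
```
True
[203, 115, 236, 123, 823]
False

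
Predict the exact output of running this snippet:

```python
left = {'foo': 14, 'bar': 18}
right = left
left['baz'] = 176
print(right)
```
{'foo': 14, 'bar': 18, 'baz': 176}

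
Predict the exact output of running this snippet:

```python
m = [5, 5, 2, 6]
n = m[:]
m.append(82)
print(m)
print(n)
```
[5, 5, 2, 6, 82]
[5, 5, 2, 6]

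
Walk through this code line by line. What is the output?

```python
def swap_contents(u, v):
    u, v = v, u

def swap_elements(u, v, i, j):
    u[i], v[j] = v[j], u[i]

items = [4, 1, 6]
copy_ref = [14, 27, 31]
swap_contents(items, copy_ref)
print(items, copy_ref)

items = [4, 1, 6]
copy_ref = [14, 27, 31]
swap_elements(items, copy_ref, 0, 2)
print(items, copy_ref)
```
[4, 1, 6] [14, 27, 31]
[31, 1, 6] [14, 27, 4]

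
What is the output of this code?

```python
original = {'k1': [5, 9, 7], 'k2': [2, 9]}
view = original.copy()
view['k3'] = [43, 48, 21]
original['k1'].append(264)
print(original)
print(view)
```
{'k1': [5, 9, 7, 264], 'k2': [2, 9]}
{'k1': [5, 9, 7, 264], 'k2': [2, 9], 'k3': [43, 48, 21]}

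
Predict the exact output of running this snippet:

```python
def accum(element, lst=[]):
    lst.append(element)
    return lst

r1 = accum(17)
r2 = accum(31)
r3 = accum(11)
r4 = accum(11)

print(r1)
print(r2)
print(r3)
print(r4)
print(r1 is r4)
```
[17, 31, 11, 11]
[17, 31, 11, 11]
[17, 31, 11, 11]
[17, 31, 11, 11]
True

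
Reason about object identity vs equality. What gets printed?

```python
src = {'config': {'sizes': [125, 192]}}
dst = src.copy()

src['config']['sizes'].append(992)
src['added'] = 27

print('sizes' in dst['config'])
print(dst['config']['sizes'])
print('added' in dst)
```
True
[125, 192, 992]
False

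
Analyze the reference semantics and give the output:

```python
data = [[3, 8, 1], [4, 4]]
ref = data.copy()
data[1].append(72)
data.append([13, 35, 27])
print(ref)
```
[[3, 8, 1], [4, 4, 72]]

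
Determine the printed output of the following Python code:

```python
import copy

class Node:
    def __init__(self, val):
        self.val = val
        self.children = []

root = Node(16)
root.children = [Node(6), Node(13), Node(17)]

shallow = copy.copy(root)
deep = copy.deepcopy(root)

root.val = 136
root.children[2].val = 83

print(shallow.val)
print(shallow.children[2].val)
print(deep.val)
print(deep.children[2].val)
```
16
83
16
17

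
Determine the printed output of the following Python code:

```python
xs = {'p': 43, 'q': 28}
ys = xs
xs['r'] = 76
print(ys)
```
{'p': 43, 'q': 28, 'r': 76}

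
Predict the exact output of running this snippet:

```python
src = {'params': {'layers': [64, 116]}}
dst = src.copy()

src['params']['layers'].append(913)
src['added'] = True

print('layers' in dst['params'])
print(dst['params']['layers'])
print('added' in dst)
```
True
[64, 116, 913]
False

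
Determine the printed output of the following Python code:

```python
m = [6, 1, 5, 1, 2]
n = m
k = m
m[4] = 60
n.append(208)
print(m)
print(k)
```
[6, 1, 5, 1, 60, 208]
[6, 1, 5, 1, 60, 208]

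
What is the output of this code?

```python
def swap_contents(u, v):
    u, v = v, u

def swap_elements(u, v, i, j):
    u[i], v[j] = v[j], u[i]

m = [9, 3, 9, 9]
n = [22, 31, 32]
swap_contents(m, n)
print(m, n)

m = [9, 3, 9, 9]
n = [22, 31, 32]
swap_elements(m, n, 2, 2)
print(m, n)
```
[9, 3, 9, 9] [22, 31, 32]
[9, 3, 32, 9] [22, 31, 9]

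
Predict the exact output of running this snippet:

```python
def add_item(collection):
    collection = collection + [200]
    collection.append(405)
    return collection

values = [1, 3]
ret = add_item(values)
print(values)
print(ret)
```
[1, 3]
[1, 3, 200, 405]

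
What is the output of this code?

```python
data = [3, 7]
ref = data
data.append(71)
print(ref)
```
[3, 7, 71]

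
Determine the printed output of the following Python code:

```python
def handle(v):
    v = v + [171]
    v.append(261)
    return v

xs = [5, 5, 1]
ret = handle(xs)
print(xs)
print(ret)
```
[5, 5, 1]
[5, 5, 1, 171, 261]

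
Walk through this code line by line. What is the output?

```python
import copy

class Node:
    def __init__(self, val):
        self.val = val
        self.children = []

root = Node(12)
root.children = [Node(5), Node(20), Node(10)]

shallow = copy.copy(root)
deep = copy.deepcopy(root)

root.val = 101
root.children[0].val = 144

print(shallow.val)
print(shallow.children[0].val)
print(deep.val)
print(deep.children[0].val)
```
12
144
12
5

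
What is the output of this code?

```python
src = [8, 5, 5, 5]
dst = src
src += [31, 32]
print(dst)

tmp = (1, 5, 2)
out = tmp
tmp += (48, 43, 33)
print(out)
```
[8, 5, 5, 5, 31, 32]
(1, 5, 2)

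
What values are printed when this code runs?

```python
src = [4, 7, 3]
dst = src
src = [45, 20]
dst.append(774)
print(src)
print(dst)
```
[45, 20]
[4, 7, 3, 774]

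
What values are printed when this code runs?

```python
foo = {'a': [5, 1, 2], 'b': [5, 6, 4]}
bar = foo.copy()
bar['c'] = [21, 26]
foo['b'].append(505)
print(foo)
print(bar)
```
{'a': [5, 1, 2], 'b': [5, 6, 4, 505]}
{'a': [5, 1, 2], 'b': [5, 6, 4, 505], 'c': [21, 26]}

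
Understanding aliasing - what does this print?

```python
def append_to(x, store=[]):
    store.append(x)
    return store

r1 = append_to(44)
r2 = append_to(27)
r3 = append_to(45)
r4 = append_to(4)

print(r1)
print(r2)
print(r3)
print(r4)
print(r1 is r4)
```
[44, 27, 45, 4]
[44, 27, 45, 4]
[44, 27, 45, 4]
[44, 27, 45, 4]
True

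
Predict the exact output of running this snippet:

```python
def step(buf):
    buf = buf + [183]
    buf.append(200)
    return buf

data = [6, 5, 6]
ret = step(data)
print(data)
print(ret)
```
[6, 5, 6]
[6, 5, 6, 183, 200]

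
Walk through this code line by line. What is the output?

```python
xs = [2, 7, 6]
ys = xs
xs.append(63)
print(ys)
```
[2, 7, 6, 63]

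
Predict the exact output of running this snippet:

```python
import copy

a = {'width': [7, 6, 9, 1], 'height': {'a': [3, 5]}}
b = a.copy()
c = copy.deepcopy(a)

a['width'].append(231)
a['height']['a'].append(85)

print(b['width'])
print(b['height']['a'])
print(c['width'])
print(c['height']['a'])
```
[7, 6, 9, 1, 231]
[3, 5, 85]
[7, 6, 9, 1]
[3, 5]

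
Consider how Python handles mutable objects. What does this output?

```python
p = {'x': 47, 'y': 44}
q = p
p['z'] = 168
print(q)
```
{'x': 47, 'y': 44, 'z': 168}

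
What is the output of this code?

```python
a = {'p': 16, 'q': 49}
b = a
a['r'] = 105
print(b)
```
{'p': 16, 'q': 49, 'r': 105}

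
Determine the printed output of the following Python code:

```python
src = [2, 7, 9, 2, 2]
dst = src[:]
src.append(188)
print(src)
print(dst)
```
[2, 7, 9, 2, 2, 188]
[2, 7, 9, 2, 2]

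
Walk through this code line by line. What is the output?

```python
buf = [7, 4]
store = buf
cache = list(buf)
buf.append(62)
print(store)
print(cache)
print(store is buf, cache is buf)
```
[7, 4, 62]
[7, 4]
True False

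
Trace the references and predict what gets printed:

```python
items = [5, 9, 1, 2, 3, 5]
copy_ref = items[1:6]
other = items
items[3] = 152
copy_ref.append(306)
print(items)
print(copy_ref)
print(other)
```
[5, 9, 1, 152, 3, 5]
[9, 1, 2, 3, 5, 306]
[5, 9, 1, 152, 3, 5]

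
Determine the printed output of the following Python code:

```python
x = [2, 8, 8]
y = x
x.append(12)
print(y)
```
[2, 8, 8, 12]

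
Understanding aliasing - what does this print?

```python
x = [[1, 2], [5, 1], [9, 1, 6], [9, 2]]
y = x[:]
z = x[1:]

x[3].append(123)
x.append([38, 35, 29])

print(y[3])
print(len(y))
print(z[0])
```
[9, 2, 123]
4
[5, 1]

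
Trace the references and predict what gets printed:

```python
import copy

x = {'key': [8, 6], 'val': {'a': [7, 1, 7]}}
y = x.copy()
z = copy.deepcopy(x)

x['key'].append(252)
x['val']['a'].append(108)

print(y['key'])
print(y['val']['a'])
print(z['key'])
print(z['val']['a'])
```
[8, 6, 252]
[7, 1, 7, 108]
[8, 6]
[7, 1, 7]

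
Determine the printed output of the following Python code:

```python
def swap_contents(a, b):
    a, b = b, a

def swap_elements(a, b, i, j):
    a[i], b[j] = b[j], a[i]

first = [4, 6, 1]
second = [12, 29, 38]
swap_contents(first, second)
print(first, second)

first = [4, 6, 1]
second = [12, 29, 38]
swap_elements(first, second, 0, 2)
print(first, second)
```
[4, 6, 1] [12, 29, 38]
[38, 6, 1] [12, 29, 4]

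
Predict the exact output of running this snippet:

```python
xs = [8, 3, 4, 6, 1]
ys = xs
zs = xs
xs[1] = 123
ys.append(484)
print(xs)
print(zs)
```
[8, 123, 4, 6, 1, 484]
[8, 123, 4, 6, 1, 484]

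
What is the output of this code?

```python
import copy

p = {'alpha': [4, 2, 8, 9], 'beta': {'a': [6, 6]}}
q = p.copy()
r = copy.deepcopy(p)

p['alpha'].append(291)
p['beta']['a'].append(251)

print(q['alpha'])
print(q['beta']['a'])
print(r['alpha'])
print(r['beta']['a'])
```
[4, 2, 8, 9, 291]
[6, 6, 251]
[4, 2, 8, 9]
[6, 6]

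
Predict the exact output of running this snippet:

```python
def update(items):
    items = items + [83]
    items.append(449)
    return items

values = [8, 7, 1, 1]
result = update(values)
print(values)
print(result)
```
[8, 7, 1, 1]
[8, 7, 1, 1, 83, 449]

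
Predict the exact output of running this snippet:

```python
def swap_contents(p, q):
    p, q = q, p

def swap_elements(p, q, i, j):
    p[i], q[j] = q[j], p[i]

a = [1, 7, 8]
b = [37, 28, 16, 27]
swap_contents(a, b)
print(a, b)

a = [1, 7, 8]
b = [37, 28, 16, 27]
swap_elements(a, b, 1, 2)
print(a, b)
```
[1, 7, 8] [37, 28, 16, 27]
[1, 16, 8] [37, 28, 7, 27]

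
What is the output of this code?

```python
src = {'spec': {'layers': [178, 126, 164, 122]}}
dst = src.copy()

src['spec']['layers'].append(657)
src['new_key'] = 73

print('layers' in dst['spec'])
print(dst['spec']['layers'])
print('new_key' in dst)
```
True
[178, 126, 164, 122, 657]
False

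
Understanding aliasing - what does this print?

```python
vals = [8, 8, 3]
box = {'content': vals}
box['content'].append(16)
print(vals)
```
[8, 8, 3, 16]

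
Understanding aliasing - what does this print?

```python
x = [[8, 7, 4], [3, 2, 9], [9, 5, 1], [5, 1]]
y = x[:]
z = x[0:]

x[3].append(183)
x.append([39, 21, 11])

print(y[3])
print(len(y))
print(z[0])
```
[5, 1, 183]
4
[8, 7, 4]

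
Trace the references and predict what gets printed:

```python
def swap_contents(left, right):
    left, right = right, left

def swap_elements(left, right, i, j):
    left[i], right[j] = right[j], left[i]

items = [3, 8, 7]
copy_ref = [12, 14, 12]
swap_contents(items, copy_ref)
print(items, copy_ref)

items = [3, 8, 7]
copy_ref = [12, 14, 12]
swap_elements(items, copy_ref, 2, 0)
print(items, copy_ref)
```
[3, 8, 7] [12, 14, 12]
[3, 8, 12] [7, 14, 12]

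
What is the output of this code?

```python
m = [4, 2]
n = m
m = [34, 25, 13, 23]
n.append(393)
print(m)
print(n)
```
[34, 25, 13, 23]
[4, 2, 393]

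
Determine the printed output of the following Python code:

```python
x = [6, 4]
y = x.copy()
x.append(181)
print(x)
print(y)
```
[6, 4, 181]
[6, 4]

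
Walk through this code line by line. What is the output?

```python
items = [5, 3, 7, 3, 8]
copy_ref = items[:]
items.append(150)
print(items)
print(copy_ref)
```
[5, 3, 7, 3, 8, 150]
[5, 3, 7, 3, 8]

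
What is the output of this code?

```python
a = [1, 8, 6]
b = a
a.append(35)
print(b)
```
[1, 8, 6, 35]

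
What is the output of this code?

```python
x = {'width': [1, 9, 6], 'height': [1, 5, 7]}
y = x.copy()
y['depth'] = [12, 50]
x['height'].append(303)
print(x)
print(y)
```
{'width': [1, 9, 6], 'height': [1, 5, 7, 303]}
{'width': [1, 9, 6], 'height': [1, 5, 7, 303], 'depth': [12, 50]}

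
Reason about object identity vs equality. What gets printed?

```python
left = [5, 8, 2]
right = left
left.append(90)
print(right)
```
[5, 8, 2, 90]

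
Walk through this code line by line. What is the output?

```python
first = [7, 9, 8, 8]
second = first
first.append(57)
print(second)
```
[7, 9, 8, 8, 57]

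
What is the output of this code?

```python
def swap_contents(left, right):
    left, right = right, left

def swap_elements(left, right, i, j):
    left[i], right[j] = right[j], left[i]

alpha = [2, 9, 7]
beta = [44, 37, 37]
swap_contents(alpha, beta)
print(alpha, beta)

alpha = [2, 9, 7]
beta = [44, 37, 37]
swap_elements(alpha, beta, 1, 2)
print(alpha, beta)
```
[2, 9, 7] [44, 37, 37]
[2, 37, 7] [44, 37, 9]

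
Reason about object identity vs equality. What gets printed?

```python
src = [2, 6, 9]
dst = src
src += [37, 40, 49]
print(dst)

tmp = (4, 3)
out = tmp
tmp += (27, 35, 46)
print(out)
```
[2, 6, 9, 37, 40, 49]
(4, 3)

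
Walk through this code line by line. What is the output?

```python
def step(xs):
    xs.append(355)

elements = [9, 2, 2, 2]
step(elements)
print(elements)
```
[9, 2, 2, 2, 355]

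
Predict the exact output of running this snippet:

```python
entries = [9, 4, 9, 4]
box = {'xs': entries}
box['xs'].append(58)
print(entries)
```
[9, 4, 9, 4, 58]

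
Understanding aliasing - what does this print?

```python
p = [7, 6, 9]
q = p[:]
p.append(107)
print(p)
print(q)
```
[7, 6, 9, 107]
[7, 6, 9]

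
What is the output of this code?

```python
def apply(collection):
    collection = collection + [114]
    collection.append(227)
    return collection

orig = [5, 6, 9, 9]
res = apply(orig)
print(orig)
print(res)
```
[5, 6, 9, 9]
[5, 6, 9, 9, 114, 227]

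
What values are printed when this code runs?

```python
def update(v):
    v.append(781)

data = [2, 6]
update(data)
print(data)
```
[2, 6, 781]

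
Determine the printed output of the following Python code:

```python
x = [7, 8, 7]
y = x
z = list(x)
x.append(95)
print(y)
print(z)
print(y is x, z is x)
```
[7, 8, 7, 95]
[7, 8, 7]
True False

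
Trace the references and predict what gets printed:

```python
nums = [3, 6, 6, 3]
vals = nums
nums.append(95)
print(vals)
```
[3, 6, 6, 3, 95]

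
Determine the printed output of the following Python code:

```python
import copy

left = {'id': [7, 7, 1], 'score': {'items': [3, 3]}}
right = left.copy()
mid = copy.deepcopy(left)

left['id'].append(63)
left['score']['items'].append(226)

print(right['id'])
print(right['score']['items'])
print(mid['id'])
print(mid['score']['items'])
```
[7, 7, 1, 63]
[3, 3, 226]
[7, 7, 1]
[3, 3]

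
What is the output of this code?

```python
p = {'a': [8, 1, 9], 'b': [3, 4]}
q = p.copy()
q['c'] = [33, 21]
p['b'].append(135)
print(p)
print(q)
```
{'a': [8, 1, 9], 'b': [3, 4, 135]}
{'a': [8, 1, 9], 'b': [3, 4, 135], 'c': [33, 21]}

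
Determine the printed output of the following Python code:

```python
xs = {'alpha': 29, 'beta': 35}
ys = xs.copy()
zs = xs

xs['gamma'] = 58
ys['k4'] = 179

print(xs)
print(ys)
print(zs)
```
{'alpha': 29, 'beta': 35, 'gamma': 58}
{'alpha': 29, 'beta': 35, 'k4': 179}
{'alpha': 29, 'beta': 35, 'gamma': 58}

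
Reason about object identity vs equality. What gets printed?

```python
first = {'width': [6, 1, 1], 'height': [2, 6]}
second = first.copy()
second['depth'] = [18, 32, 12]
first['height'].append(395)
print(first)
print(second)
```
{'width': [6, 1, 1], 'height': [2, 6, 395]}
{'width': [6, 1, 1], 'height': [2, 6, 395], 'depth': [18, 32, 12]}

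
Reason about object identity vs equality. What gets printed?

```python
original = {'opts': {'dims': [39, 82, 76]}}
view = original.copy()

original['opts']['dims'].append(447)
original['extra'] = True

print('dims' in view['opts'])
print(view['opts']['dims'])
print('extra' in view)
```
True
[39, 82, 76, 447]
False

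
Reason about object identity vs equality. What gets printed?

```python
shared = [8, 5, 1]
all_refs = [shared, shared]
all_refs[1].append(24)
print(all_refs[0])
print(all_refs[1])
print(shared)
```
[8, 5, 1, 24]
[8, 5, 1, 24]
[8, 5, 1, 24]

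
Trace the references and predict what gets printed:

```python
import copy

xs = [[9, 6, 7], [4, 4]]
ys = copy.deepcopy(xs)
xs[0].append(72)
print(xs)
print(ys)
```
[[9, 6, 7, 72], [4, 4]]
[[9, 6, 7], [4, 4]]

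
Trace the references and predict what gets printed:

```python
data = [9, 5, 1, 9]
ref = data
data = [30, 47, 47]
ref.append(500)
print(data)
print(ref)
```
[30, 47, 47]
[9, 5, 1, 9, 500]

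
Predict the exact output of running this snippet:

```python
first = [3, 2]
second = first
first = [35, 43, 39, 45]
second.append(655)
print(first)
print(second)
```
[35, 43, 39, 45]
[3, 2, 655]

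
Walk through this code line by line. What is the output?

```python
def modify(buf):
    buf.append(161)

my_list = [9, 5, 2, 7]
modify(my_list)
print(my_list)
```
[9, 5, 2, 7, 161]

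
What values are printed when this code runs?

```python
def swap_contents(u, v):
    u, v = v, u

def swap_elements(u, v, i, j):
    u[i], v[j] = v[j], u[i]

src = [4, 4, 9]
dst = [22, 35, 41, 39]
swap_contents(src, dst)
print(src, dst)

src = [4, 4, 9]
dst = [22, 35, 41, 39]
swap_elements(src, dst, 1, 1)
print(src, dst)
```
[4, 4, 9] [22, 35, 41, 39]
[4, 35, 9] [22, 4, 41, 39]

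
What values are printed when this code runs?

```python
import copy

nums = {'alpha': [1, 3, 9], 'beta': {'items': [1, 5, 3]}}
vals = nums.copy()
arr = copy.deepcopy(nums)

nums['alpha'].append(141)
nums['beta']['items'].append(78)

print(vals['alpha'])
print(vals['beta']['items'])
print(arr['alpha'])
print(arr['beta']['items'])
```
[1, 3, 9, 141]
[1, 5, 3, 78]
[1, 3, 9]
[1, 5, 3]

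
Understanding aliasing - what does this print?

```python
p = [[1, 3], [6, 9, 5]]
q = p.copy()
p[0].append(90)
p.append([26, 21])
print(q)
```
[[1, 3, 90], [6, 9, 5]]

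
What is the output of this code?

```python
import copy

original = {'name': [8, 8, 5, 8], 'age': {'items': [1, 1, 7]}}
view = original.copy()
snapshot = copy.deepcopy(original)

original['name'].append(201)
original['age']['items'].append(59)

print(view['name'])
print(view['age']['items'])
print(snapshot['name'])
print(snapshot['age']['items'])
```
[8, 8, 5, 8, 201]
[1, 1, 7, 59]
[8, 8, 5, 8]
[1, 1, 7]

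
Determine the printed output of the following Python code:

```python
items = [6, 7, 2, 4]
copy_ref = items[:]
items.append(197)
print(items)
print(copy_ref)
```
[6, 7, 2, 4, 197]
[6, 7, 2, 4]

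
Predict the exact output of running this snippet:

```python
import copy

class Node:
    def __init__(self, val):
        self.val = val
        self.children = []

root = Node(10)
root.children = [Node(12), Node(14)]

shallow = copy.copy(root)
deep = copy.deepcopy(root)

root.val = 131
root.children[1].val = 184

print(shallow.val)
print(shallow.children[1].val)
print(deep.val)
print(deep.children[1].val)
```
10
184
10
14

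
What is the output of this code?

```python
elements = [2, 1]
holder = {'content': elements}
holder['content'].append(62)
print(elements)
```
[2, 1, 62]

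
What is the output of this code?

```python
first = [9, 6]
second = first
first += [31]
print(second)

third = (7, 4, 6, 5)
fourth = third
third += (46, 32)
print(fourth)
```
[9, 6, 31]
(7, 4, 6, 5)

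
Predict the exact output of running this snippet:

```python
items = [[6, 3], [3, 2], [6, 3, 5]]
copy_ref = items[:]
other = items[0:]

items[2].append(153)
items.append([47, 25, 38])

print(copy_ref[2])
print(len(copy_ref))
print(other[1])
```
[6, 3, 5, 153]
3
[3, 2]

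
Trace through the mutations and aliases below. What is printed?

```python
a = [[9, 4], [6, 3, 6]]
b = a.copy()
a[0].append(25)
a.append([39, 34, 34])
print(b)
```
[[9, 4, 25], [6, 3, 6]]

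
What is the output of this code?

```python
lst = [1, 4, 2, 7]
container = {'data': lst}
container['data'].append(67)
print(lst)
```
[1, 4, 2, 7, 67]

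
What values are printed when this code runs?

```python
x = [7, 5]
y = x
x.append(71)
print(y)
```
[7, 5, 71]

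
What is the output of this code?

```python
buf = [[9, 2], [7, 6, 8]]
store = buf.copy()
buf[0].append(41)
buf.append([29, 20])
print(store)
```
[[9, 2, 41], [7, 6, 8]]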